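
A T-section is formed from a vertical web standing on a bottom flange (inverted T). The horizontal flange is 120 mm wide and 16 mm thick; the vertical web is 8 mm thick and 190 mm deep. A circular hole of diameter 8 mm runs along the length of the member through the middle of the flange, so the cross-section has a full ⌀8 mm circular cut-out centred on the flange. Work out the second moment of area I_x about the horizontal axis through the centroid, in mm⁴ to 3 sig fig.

Decompose the section into non-overlapping parts with the origin at the bottom-left of its bounding rectangle.
Flange: 120 × 16, A = 1 920 mm², y = 8 mm, Ī = 40 960 mm⁴.
Web: 8 × 190, A = 1 520 mm², y = 111 mm, Ī = 4 572 667 mm⁴.
Hole (subtracted): ⌀8, A = 50.265 mm², y = 8 mm, Ī = 201.06 mm⁴.
Centroid: ȳ = ΣA·y / ΣA = 54.187 mm.
Transfer each piece to the horizontal axis through the centroid using Ī + A·d² with d = y − 54.187:
  flange: d = -46.187 mm → contributes +4 136 692 mm⁴
  web: d = 56.813 mm → contributes +9 478 881 mm⁴
  hole: d = -46.187 mm → contributes −107 427 mm⁴
Total I = 13 508 146 mm⁴.

I_x ≈ 1.35 × 10⁷ mm⁴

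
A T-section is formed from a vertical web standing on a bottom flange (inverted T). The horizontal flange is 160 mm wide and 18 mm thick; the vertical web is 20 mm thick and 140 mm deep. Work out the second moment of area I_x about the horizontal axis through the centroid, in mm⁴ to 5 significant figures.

I_x ≈ 1.3512 × 10⁷ mm⁴

Split into non-overlapping primitives; take the origin at the lower-left of the bounding box.
Flange: 160 × 18, A = 2 880 mm², y = 9 mm, Ī = 77 760 mm⁴.
Web: 20 × 140, A = 2 800 mm², y = 88 mm, Ī = 4 573 333 mm⁴.
Centroid: ȳ = ΣA·y / ΣA = 47.94366 mm.
Transfer each piece to the horizontal axis through the centroid using Ī + A·d² with d = y − 47.94366:
  flange: d = -38.94366 mm → contributes +4 445 593 mm⁴
  web: d = 40.05634 mm → contributes +9 065 962 mm⁴
Total I = 13 511 555 mm⁴.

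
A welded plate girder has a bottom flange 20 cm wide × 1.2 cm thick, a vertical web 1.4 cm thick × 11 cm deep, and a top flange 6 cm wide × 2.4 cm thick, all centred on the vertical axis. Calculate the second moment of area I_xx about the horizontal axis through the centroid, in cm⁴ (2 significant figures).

Treat the section as a set of non-overlapping primitives; coordinates are from the bounding-box lower-left.
Bottom plate: 20 × 1.2, A = 24 cm², y = 0.6 cm, Ī = 2.88 cm⁴.
Web plate: 1.4 × 11, A = 15.4 cm², y = 6.7 cm, Ī = 155.3 cm⁴.
Top plate: 6 × 2.4, A = 14.4 cm², y = 13.4 cm, Ī = 6.912 cm⁴.
Centroid: ȳ = ΣA·y / ΣA = 5.772 cm.
Transfer each piece to the horizontal axis through the centroid using Ī + A·d² with d = y − 5.772:
  bottom plate: d = -5.172 cm → contributes +644.9 cm⁴
  web plate: d = 0.9279 cm → contributes +168.5 cm⁴
  top plate: d = 7.628 cm → contributes +844.8 cm⁴
Total I = 1 658 cm⁴.

I_xx ≈ 1700 cm⁴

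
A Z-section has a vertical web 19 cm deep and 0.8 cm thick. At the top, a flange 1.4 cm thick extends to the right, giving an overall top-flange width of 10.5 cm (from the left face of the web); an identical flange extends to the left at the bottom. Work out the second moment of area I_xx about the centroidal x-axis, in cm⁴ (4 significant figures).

Treat the section as a set of non-overlapping primitives; coordinates are from the bounding-box lower-left.
Web: 0.8 × 19, A = 15.2 cm², y = 9.5 cm, Ī = 457.267 cm⁴.
Top flange (beyond web): 9.7 × 1.4, A = 13.58 cm², y = 18.3 cm, Ī = 2.21807 cm⁴.
Bottom flange (beyond web): 9.7 × 1.4, A = 13.58 cm², y = 0.7 cm, Ī = 2.21807 cm⁴.
Centroid: ȳ = ΣA·y / ΣA = 9.5 cm.
Transfer each piece to the centroidal x-axis using Ī + A·d² with d = y − 9.5:
  web: d = 0 cm → contributes +457.267 cm⁴
  top flange (beyond web): d = 8.8 cm → contributes +1053.85 cm⁴
  bottom flange (beyond web): d = -8.8 cm → contributes +1053.85 cm⁴
Total I = 2564.97 cm⁴.

I_xx ≈ 2565 cm⁴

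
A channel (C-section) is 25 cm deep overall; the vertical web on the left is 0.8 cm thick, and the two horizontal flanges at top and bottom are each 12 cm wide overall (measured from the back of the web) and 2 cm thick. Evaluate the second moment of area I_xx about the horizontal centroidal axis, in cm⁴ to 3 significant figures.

I_xx ≈ 6980 cm⁴

Treat the section as a set of non-overlapping primitives; coordinates are from the bounding-box lower-left.
Web: 0.8 × 25, A = 20 cm², y = 12.5 cm, Ī = 1041.7 cm⁴.
Top flange (beyond web): 11.2 × 2, A = 22.4 cm², y = 24 cm, Ī = 7.4667 cm⁴.
Bottom flange (beyond web): 11.2 × 2, A = 22.4 cm², y = 1 cm, Ī = 7.4667 cm⁴.
By symmetry the centroid is at mid-height, ȳ = 12.5 cm.
Transfer each piece to the horizontal centroidal axis using Ī + A·d² with d = y − 12.5:
  web: d = 0 cm → contributes +1041.7 cm⁴
  top flange (beyond web): d = 11.5 cm → contributes +2969.9 cm⁴
  bottom flange (beyond web): d = -11.5 cm → contributes +2969.9 cm⁴
Total I = 6981.4 cm⁴.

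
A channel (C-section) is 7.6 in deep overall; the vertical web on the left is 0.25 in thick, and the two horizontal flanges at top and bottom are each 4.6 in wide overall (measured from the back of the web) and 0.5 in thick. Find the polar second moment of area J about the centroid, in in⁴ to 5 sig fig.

Split into non-overlapping primitives; take the origin at the lower-left of the bounding box.
Web: 0.25 × 7.6, A = 1.9 in², y = 3.8 in, Ī = 9.145333 in⁴.
Top flange (beyond web): 4.35 × 0.5, A = 2.175 in², y = 7.35 in, Ī = 0.0453125 in⁴.
Bottom flange (beyond web): 4.35 × 0.5, A = 2.175 in², y = 0.25 in, Ī = 0.0453125 in⁴.
By symmetry the centroid is at mid-height, ȳ = 3.8 in.
Transfer each piece to the centroidal x-axis using Ī + A·d² with d = y − 3.8:
  web: d = 0 in → contributes +9.145333 in⁴
  top flange (beyond web): d = 3.55 in → contributes +27.45575 in⁴
  bottom flange (beyond web): d = -3.55 in → contributes +27.45575 in⁴
Total I = 64.05683 in⁴.
For the y-axis: x̄ = 1.7258 in.
Repeating about the centroidal y-axis gives I_y = 13.8648 in⁴.
Polar second moment: J = I_x + I_y = 77.92163 in⁴.

J ≈ 77.922 in⁴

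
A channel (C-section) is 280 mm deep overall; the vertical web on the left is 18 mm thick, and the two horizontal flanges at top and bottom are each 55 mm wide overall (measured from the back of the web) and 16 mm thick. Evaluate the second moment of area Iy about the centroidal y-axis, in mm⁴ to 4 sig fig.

Treat the section as a set of non-overlapping primitives; coordinates are from the bounding-box lower-left.
Web: 18 × 280, A = 5 040 mm², x = 9 mm, Ī = 136 080 mm⁴.
Top flange (beyond web): 37 × 16, A = 592 mm², x = 36.5 mm, Ī = 67537.3 mm⁴.
Bottom flange (beyond web): 37 × 16, A = 592 mm², x = 36.5 mm, Ī = 67537.3 mm⁴.
Centroid: x̄ = ΣA·x / ΣA = 14.2314 mm.
Transfer each piece to the centroidal y-axis using Ī + A·d² with d = x − 14.2314:
  web: d = -5.23136 mm → contributes +274 010 mm⁴
  top flange (beyond web): d = 22.2686 mm → contributes +361 106 mm⁴
  bottom flange (beyond web): d = 22.2686 mm → contributes +361 106 mm⁴
Total I = 996 222 mm⁴.

Iy ≈ 9.962 × 10⁵ mm⁴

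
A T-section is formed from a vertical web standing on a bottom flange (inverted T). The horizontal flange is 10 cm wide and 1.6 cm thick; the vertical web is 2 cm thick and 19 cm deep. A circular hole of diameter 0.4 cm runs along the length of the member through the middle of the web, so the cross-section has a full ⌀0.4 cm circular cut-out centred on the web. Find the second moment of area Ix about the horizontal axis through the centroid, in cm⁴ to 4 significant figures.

Treat the section as a set of non-overlapping primitives; coordinates are from the bounding-box lower-left.
Flange: 10 × 1.6, A = 16 cm², y = 0.8 cm, Ī = 3.41333 cm⁴.
Web: 2 × 19, A = 38 cm², y = 11.1 cm, Ī = 1143.17 cm⁴.
Hole (subtracted): ⌀0.4, A = 0.125664 cm², y = 11.1 cm, Ī = 0.00125664 cm⁴.
Centroid: ȳ = ΣA·y / ΣA = 8.04103 cm.
Transfer each piece to the horizontal axis through the centroid using Ī + A·d² with d = y − 8.04103:
  flange: d = -7.24103 cm → contributes +842.333 cm⁴
  web: d = 3.05897 cm → contributes +1498.74 cm⁴
  hole: d = 3.05897 cm → contributes −1.17713 cm⁴
Total I = 2339.9 cm⁴.

Ix ≈ 2340 cm⁴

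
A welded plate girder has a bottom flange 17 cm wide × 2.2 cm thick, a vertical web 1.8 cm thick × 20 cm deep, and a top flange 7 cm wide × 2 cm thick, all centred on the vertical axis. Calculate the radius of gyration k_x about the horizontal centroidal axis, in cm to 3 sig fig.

Treat the section as a set of non-overlapping primitives; coordinates are from the bounding-box lower-left.
Bottom plate: 17 × 2.2, A = 37.4 cm², y = 1.1 cm, Ī = 15.085 cm⁴.
Web plate: 1.8 × 20, A = 36 cm², y = 12.2 cm, Ī = 1 200 cm⁴.
Top plate: 7 × 2, A = 14 cm², y = 23.2 cm, Ī = 4.6667 cm⁴.
Centroid: ȳ = ΣA·y / ΣA = 9.2121 cm.
Transfer each piece to the horizontal centroidal axis using Ī + A·d² with d = y − 9.2121:
  bottom plate: d = -8.1121 cm → contributes +2476.3 cm⁴
  web plate: d = 2.9879 cm → contributes +1521.4 cm⁴
  top plate: d = 13.988 cm → contributes +2743.9 cm⁴
Total I = 6741.6 cm⁴.
Radius of gyration: k = √(I/A) = √(6741.6 / 87.4) = 8.7826 cm.

k_x ≈ 8.78 cm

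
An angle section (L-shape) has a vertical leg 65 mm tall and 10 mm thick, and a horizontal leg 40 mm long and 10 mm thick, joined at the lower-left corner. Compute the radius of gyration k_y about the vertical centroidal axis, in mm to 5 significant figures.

Treat the section as a set of non-overlapping primitives; coordinates are from the bounding-box lower-left.
Vertical leg: 10 × 65, A = 650 mm², x = 5 mm, Ī = 5416.667 mm⁴.
Horizontal leg (remainder): 30 × 10, A = 300 mm², x = 25 mm, Ī = 22 500 mm⁴.
Centroid: x̄ = ΣA·x / ΣA = 11.31579 mm.
Transfer each piece to the vertical centroidal axis using Ī + A·d² with d = x − 11.31579:
  vertical leg: d = -6.315789 mm → contributes +31344.64 mm⁴
  horizontal leg (remainder): d = 13.68421 mm → contributes +78677.29 mm⁴
Total I = 110021.9 mm⁴.
Radius of gyration: k = √(I/A) = √(110021.9 / 950) = 10.76162 mm.

k_y ≈ 10.762 mm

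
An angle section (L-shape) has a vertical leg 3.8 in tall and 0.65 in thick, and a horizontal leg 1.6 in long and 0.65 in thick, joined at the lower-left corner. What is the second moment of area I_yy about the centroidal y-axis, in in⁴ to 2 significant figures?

I_yy ≈ 0.45 in⁴

Split into non-overlapping primitives; take the origin at the lower-left of the bounding box.
Vertical leg: 0.65 × 3.8, A = 2.47 in², x = 0.325 in, Ī = 0.08696 in⁴.
Horizontal leg (remainder): 0.95 × 0.65, A = 0.6175 in², x = 1.125 in, Ī = 0.04644 in⁴.
Centroid: x̄ = ΣA·x / ΣA = 0.485 in.
Transfer each piece to the centroidal y-axis using Ī + A·d² with d = x − 0.485:
  vertical leg: d = -0.16 in → contributes +0.1502 in⁴
  horizontal leg (remainder): d = 0.64 in → contributes +0.2994 in⁴
Total I = 0.4496 in⁴.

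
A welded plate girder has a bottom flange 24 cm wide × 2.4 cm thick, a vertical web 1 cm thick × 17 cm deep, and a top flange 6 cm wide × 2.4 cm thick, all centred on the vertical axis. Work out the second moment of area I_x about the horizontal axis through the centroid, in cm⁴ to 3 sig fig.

I_x ≈ 5250 cm⁴

Split into non-overlapping primitives; take the origin at the lower-left of the bounding box.
Bottom plate: 24 × 2.4, A = 57.6 cm², y = 1.2 cm, Ī = 27.648 cm⁴.
Web plate: 1 × 17, A = 17 cm², y = 10.9 cm, Ī = 409.42 cm⁴.
Top plate: 6 × 2.4, A = 14.4 cm², y = 20.6 cm, Ī = 6.912 cm⁴.
Centroid: ȳ = ΣA·y / ΣA = 6.1917 cm.
Transfer each piece to the horizontal axis through the centroid using Ī + A·d² with d = y − 6.1917:
  bottom plate: d = -4.9917 cm → contributes +1462.9 cm⁴
  web plate: d = 4.7083 cm → contributes +786.28 cm⁴
  top plate: d = 14.408 cm → contributes +2996.3 cm⁴
Total I = 5245.5 cm⁴.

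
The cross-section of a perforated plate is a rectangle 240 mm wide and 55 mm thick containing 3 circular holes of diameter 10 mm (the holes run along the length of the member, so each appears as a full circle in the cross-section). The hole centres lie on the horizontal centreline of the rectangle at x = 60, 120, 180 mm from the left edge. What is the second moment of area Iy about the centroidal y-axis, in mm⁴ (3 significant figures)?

Treat the section as a set of non-overlapping primitives; coordinates are from the bounding-box lower-left.
Plate: 240 × 55, A = 13 200 mm², x = 120 mm, Ī = 63 360 000 mm⁴.
Hole 1 (subtracted): ⌀10, A = 78.54 mm², x = 60 mm, Ī = 490.87 mm⁴.
Hole 2 (subtracted): ⌀10, A = 78.54 mm², x = 120 mm, Ī = 490.87 mm⁴.
Hole 3 (subtracted): ⌀10, A = 78.54 mm², x = 180 mm, Ī = 490.87 mm⁴.
By symmetry the centroid is at mid-width, x̄ = 120 mm.
Transfer each piece to the centroidal y-axis using Ī + A·d² with d = x − 120:
  plate: d = 0 mm → contributes +63 360 000 mm⁴
  hole 1: d = -60 mm → contributes −283 234 mm⁴
  hole 2: d = 0 mm → contributes −490.87 mm⁴
  hole 3: d = 60 mm → contributes −283 234 mm⁴
Total I = 62 793 041 mm⁴.

Iy ≈ 6.28 × 10⁷ mm⁴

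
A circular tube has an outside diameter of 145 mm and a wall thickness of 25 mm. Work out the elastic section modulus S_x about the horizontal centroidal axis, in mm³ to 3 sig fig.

S_x ≈ 2.44 × 10⁵ mm³

Treat the section as a set of non-overlapping primitives; coordinates are from the bounding-box lower-left.
Outer circle: ⌀145, A = 16 513 mm², y = 72.5 mm, Ī = 21 699 109 mm⁴.
Bore (subtracted): ⌀95, A = 7088.2 mm², y = 72.5 mm, Ī = 3 998 198 mm⁴.
By symmetry the centroid is at mid-height, ȳ = 72.5 mm.
All pieces are centred on the horizontal centroidal axis, so I = ΣĪ (holes subtracted) = 17 700 911 mm⁴.
Extreme fibre distance c = 72.5 mm; S = I/c = 244 150 mm³.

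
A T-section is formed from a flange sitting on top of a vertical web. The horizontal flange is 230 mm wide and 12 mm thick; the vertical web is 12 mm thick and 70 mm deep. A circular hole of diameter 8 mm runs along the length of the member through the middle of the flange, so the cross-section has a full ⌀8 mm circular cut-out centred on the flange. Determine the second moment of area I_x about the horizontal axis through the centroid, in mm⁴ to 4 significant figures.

Break the section into simple shapes (no overlaps), measuring from the bottom-left corner of the bounding box.
Flange: 230 × 12, A = 2 760 mm², y = 76 mm, Ī = 33 120 mm⁴.
Web: 12 × 70, A = 840 mm², y = 35 mm, Ī = 343 000 mm⁴.
Hole (subtracted): ⌀8, A = 50.2655 mm², y = 76 mm, Ī = 201.062 mm⁴.
Centroid: ȳ = ΣA·y / ΣA = 66.2979 mm.
Transfer each piece to the horizontal axis through the centroid using Ī + A·d² with d = y − 66.2979:
  flange: d = 9.70213 mm → contributes +292 923 mm⁴
  web: d = -31.2979 mm → contributes +1 165 827 mm⁴
  hole: d = 9.70213 mm → contributes −4932.62 mm⁴
Total I = 1 453 817 mm⁴.

I_x ≈ 1.454 × 10⁶ mm⁴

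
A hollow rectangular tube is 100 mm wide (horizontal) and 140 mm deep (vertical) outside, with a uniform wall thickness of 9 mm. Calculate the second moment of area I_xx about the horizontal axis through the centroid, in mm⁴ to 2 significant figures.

I_xx ≈ 1.0 × 10⁷ mm⁴

Split into non-overlapping primitives; take the origin at the lower-left of the bounding box.
Outer rectangle: 100 × 140, A = 14 000 mm², y = 70 mm, Ī = 22 866 667 mm⁴.
Inner void (subtracted): 82 × 122, A = 10 004 mm², y = 70 mm, Ī = 12 408 295 mm⁴.
By symmetry the centroid is at mid-height, ȳ = 70 mm.
All pieces are centred on the horizontal axis through the centroid, so I = ΣĪ (holes subtracted) = 10 458 372 mm⁴.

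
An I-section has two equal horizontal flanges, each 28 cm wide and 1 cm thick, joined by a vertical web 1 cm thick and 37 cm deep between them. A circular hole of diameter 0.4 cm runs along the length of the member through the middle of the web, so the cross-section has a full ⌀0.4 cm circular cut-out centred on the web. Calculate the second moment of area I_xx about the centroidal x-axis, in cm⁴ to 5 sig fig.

I_xx ≈ 2.4442 × 10⁴ cm⁴

Break the section into simple shapes (no overlaps), measuring from the bottom-left corner of the bounding box.
Bottom flange: 28 × 1, A = 28 cm², y = 0.5 cm, Ī = 2.333333 cm⁴.
Web: 1 × 37, A = 37 cm², y = 19.5 cm, Ī = 4221.083 cm⁴.
Top flange: 28 × 1, A = 28 cm², y = 38.5 cm, Ī = 2.333333 cm⁴.
Hole (subtracted): ⌀0.4, A = 0.1256637 cm², y = 19.5 cm, Ī = 0.001256637 cm⁴.
By symmetry the centroid is at mid-height, ȳ = 19.5 cm.
Transfer each piece to the centroidal x-axis using Ī + A·d² with d = y − 19.5:
  bottom flange: d = -19 cm → contributes +10110.33 cm⁴
  web: d = 0 cm → contributes +4221.083 cm⁴
  top flange: d = 19 cm → contributes +10110.33 cm⁴
  hole: d = 0 cm → contributes −0.001256637 cm⁴
Total I = 24441.75 cm⁴.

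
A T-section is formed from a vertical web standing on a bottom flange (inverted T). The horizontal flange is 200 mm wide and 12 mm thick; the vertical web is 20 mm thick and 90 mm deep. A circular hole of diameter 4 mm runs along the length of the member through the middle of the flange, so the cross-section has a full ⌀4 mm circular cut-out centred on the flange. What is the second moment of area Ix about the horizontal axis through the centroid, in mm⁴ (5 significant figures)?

Ix ≈ 3.9131 × 10⁶ mm⁴

Split into non-overlapping primitives; take the origin at the lower-left of the bounding box.
Flange: 200 × 12, A = 2 400 mm², y = 6 mm, Ī = 28 800 mm⁴.
Web: 20 × 90, A = 1 800 mm², y = 57 mm, Ī = 1 215 000 mm⁴.
Hole (subtracted): ⌀4, A = 12.56637 mm², y = 6 mm, Ī = 12.56637 mm⁴.
Centroid: ȳ = ΣA·y / ΣA = 27.92274 mm.
Transfer each piece to the horizontal axis through the centroid using Ī + A·d² with d = y − 27.92274:
  flange: d = -21.92274 mm → contributes +1 182 255 mm⁴
  web: d = 29.07726 mm → contributes +2 736 877 mm⁴
  hole: d = -21.92274 mm → contributes −6052.044 mm⁴
Total I = 3 913 080 mm⁴.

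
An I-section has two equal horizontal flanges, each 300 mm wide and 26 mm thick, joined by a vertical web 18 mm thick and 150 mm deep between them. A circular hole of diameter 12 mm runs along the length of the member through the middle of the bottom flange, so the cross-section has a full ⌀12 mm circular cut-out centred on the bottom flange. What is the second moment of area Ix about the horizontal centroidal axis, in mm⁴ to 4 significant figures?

Ix ≈ 1.259 × 10⁸ mm⁴

Treat the section as a set of non-overlapping primitives; coordinates are from the bounding-box lower-left.
Bottom flange: 300 × 26, A = 7 800 mm², y = 13 mm, Ī = 439 400 mm⁴.
Web: 18 × 150, A = 2 700 mm², y = 101 mm, Ī = 5 062 500 mm⁴.
Top flange: 300 × 26, A = 7 800 mm², y = 189 mm, Ī = 439 400 mm⁴.
Hole (subtracted): ⌀12, A = 113.097 mm², y = 13 mm, Ī = 1017.88 mm⁴.
Centroid: ȳ = ΣA·y / ΣA = 101.547 mm.
Transfer each piece to the horizontal centroidal axis using Ī + A·d² with d = y − 101.547:
  bottom flange: d = -88.5472 mm → contributes +61 596 184 mm⁴
  web: d = -0.547238 mm → contributes +5 063 309 mm⁴
  top flange: d = 87.4528 mm → contributes +60 093 687 mm⁴
  hole: d = -88.5472 mm → contributes −887 770 mm⁴
Total I = 125 865 410 mm⁴.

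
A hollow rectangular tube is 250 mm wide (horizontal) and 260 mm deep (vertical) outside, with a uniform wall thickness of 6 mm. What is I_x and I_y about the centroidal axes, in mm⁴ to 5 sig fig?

I_x ≈ 6.3649 × 10⁷ mm⁴, I_y ≈ 5.9929 × 10⁷ mm⁴

Treat the section as a set of non-overlapping primitives; coordinates are from the bounding-box lower-left.
Outer rectangle: 250 × 260, A = 65 000 mm², y = 130 mm, Ī = 366 166 667 mm⁴.
Inner void (subtracted): 238 × 248, A = 59 024 mm², y = 130 mm, Ī = 302 517 675 mm⁴.
By symmetry the centroid is at mid-height, ȳ = 130 mm.
All pieces are centred on the centroidal x-axis, so I = ΣĪ (holes subtracted) = 63 648 992 mm⁴.
Repeating about the centroidal y-axis gives I_y = 59 928 712 mm⁴.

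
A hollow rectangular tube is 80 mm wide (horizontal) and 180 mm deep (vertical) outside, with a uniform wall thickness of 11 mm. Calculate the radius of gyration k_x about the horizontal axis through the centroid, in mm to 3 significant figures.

Treat the section as a set of non-overlapping primitives; coordinates are from the bounding-box lower-left.
Outer rectangle: 80 × 180, A = 14 400 mm², y = 90 mm, Ī = 38 880 000 mm⁴.
Inner void (subtracted): 58 × 158, A = 9 164 mm², y = 90 mm, Ī = 19 064 175 mm⁴.
By symmetry the centroid is at mid-height, ȳ = 90 mm.
All pieces are centred on the horizontal axis through the centroid, so I = ΣĪ (holes subtracted) = 19 815 825 mm⁴.
Radius of gyration: k = √(I/A) = √(19 815 825 / 5 236) = 61.519 mm.

k_x ≈ 61.5 mm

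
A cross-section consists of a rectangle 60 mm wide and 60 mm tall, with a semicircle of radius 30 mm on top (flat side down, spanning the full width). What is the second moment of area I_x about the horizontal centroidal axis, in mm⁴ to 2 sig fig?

Treat the section as a set of non-overlapping primitives; coordinates are from the bounding-box lower-left.
Rectangular body: 60 × 60, A = 3 600 mm², y = 30 mm, Ī = 1 080 000 mm⁴.
Semicircular cap: semicircle r = 30, A = 1 414 mm², y = 72.73 mm, Ī = 88 903 mm⁴.
Centroid: ȳ = ΣA·y / ΣA = 42.05 mm.
Transfer each piece to the horizontal centroidal axis using Ī + A·d² with d = y − 42.05:
  rectangular body: d = -12.05 mm → contributes +1 602 663 mm⁴
  semicircular cap: d = 30.68 mm → contributes +1 419 855 mm⁴
Total I = 3 022 518 mm⁴.

I_x ≈ 3.0 × 10⁶ mm⁴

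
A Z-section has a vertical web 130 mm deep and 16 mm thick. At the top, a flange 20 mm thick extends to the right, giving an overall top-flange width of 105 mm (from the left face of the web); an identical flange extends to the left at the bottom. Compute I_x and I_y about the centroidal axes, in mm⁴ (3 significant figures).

Split into non-overlapping primitives; take the origin at the lower-left of the bounding box.
Web: 16 × 130, A = 2 080 mm², y = 65 mm, Ī = 2 929 333 mm⁴.
Top flange (beyond web): 89 × 20, A = 1 780 mm², y = 120 mm, Ī = 59 333 mm⁴.
Bottom flange (beyond web): 89 × 20, A = 1 780 mm², y = 10 mm, Ī = 59 333 mm⁴.
Centroid: ȳ = ΣA·y / ΣA = 65 mm.
Transfer each piece to the centroidal x-axis using Ī + A·d² with d = y − 65:
  web: d = 0 mm → contributes +2 929 333 mm⁴
  top flange (beyond web): d = 55 mm → contributes +5 443 833 mm⁴
  bottom flange (beyond web): d = -55 mm → contributes +5 443 833 mm⁴
Total I = 13 817 000 mm⁴.
For the y-axis: x̄ = 97 mm.
Repeating about the centroidal y-axis gives I_y = 12 206 520 mm⁴.

I_x ≈ 1.38 × 10⁷ mm⁴, I_y ≈ 1.22 × 10⁷ mm⁴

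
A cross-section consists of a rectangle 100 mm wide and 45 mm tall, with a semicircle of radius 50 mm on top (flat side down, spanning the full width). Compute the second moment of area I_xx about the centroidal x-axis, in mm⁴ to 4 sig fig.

Split into non-overlapping primitives; take the origin at the lower-left of the bounding box.
Rectangular body: 100 × 45, A = 4 500 mm², y = 22.5 mm, Ī = 759 375 mm⁴.
Semicircular cap: semicircle r = 50, A = 3926.99 mm², y = 66.2207 mm, Ī = 685 981 mm⁴.
Centroid: ȳ = ΣA·y / ΣA = 42.8739 mm.
Transfer each piece to the centroidal x-axis using Ī + A·d² with d = y − 42.8739:
  rectangular body: d = -20.3739 mm → contributes +2 627 305 mm⁴
  semicircular cap: d = 23.3468 mm → contributes +2 826 471 mm⁴
Total I = 5 453 777 mm⁴.

I_xx ≈ 5.454 × 10⁶ mm⁴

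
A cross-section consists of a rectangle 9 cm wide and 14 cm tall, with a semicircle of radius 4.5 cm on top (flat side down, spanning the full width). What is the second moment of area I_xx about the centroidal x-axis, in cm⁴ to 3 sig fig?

I_xx ≈ 4120 cm⁴

Break the section into simple shapes (no overlaps), measuring from the bottom-left corner of the bounding box.
Rectangular body: 9 × 14, A = 126 cm², y = 7 cm, Ī = 2 058 cm⁴.
Semicircular cap: semicircle r = 4.5, A = 31.809 cm², y = 15.91 cm, Ī = 45.007 cm⁴.
Centroid: ȳ = ΣA·y / ΣA = 8.7959 cm.
Transfer each piece to the centroidal x-axis using Ī + A·d² with d = y − 8.7959:
  rectangular body: d = -1.7959 cm → contributes +2464.4 cm⁴
  semicircular cap: d = 7.1139 cm → contributes +1654.8 cm⁴
Total I = 4119.2 cm⁴.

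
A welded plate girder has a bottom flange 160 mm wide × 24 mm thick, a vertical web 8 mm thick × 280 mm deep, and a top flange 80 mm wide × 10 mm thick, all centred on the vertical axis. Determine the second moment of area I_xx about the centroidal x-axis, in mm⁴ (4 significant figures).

I_xx ≈ 8.857 × 10⁷ mm⁴

Break the section into simple shapes (no overlaps), measuring from the bottom-left corner of the bounding box.
Bottom plate: 160 × 24, A = 3 840 mm², y = 12 mm, Ī = 184 320 mm⁴.
Web plate: 8 × 280, A = 2 240 mm², y = 164 mm, Ī = 14 634 667 mm⁴.
Top plate: 80 × 10, A = 800 mm², y = 309 mm, Ī = 6666.67 mm⁴.
Centroid: ȳ = ΣA·y / ΣA = 96.0233 mm.
Transfer each piece to the centroidal x-axis using Ī + A·d² with d = y − 96.0233:
  bottom plate: d = -84.0233 mm → contributes +27 294 365 mm⁴
  web plate: d = 67.9767 mm → contributes +24 985 343 mm⁴
  top plate: d = 212.977 mm → contributes +36 293 942 mm⁴
Total I = 88 573 650 mm⁴.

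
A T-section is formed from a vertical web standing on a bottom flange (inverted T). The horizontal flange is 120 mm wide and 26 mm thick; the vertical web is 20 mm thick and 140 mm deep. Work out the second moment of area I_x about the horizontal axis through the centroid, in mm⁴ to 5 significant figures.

I_x ≈ 1.4915 × 10⁷ mm⁴

Break the section into simple shapes (no overlaps), measuring from the bottom-left corner of the bounding box.
Flange: 120 × 26, A = 3 120 mm², y = 13 mm, Ī = 175 760 mm⁴.
Web: 20 × 140, A = 2 800 mm², y = 96 mm, Ī = 4 573 333 mm⁴.
Centroid: ȳ = ΣA·y / ΣA = 52.25676 mm.
Transfer each piece to the horizontal axis through the centroid using Ī + A·d² with d = y − 52.25676:
  flange: d = -39.25676 mm → contributes +4 983 970 mm⁴
  web: d = 43.74324 mm → contributes +9 931 053 mm⁴
Total I = 14 915 023 mm⁴.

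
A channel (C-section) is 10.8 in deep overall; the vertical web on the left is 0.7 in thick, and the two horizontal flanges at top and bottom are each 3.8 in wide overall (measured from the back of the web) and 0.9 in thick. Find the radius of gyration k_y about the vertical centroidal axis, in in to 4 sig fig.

Split into non-overlapping primitives; take the origin at the lower-left of the bounding box.
Web: 0.7 × 10.8, A = 7.56 in², x = 0.35 in, Ī = 0.3087 in⁴.
Top flange (beyond web): 3.1 × 0.9, A = 2.79 in², x = 2.25 in, Ī = 2.23433 in⁴.
Bottom flange (beyond web): 3.1 × 0.9, A = 2.79 in², x = 2.25 in, Ī = 2.23433 in⁴.
Centroid: x̄ = ΣA·x / ΣA = 1.15685 in.
Transfer each piece to the vertical centroidal axis using Ī + A·d² with d = x − 1.15685:
  web: d = -0.806849 in → contributes +5.2303 in⁴
  top flange (beyond web): d = 1.09315 in → contributes +5.56831 in⁴
  bottom flange (beyond web): d = 1.09315 in → contributes +5.56831 in⁴
Total I = 16.3669 in⁴.
Radius of gyration: k = √(I/A) = √(16.3669 / 13.14) = 1.11606 in.

k_y ≈ 1.116 in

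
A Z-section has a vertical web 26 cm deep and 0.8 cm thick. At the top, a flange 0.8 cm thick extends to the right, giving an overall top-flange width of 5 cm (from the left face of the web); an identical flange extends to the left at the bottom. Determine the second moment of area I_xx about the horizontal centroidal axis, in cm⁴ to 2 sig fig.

I_xx ≈ 2200 cm⁴

Decompose the section into non-overlapping parts with the origin at the bottom-left of its bounding rectangle.
Web: 0.8 × 26, A = 20.8 cm², y = 13 cm, Ī = 1 172 cm⁴.
Top flange (beyond web): 4.2 × 0.8, A = 3.36 cm², y = 25.6 cm, Ī = 0.1792 cm⁴.
Bottom flange (beyond web): 4.2 × 0.8, A = 3.36 cm², y = 0.4 cm, Ī = 0.1792 cm⁴.
Centroid: ȳ = ΣA·y / ΣA = 13 cm.
Transfer each piece to the horizontal centroidal axis using Ī + A·d² with d = y − 13:
  web: d = 0 cm → contributes +1 172 cm⁴
  top flange (beyond web): d = 12.6 cm → contributes +533.6 cm⁴
  bottom flange (beyond web): d = -12.6 cm → contributes +533.6 cm⁴
Total I = 2 239 cm⁴.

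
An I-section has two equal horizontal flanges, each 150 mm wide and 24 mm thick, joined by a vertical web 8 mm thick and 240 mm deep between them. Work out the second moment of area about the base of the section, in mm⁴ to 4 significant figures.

Treat the section as a set of non-overlapping primitives; coordinates are from the bounding-box lower-left.
Bottom flange: 150 × 24, A = 3 600 mm², y = 12 mm, Ī = 172 800 mm⁴.
Web: 8 × 240, A = 1 920 mm², y = 144 mm, Ī = 9 216 000 mm⁴.
Top flange: 150 × 24, A = 3 600 mm², y = 276 mm, Ī = 172 800 mm⁴.
Transfer each piece to the base of the section using Ī + A·d² with d = y − 0:
  bottom flange: d = 12 mm → contributes +691 200 mm⁴
  web: d = 144 mm → contributes +49 029 120 mm⁴
  top flange: d = 276 mm → contributes +274 406 400 mm⁴
Total I = 324 126 720 mm⁴.

I_base ≈ 3.241 × 10⁸ mm⁴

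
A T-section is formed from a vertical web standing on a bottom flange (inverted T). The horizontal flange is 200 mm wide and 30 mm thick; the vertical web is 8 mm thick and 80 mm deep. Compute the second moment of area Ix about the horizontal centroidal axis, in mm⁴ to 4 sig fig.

Treat the section as a set of non-overlapping primitives; coordinates are from the bounding-box lower-left.
Flange: 200 × 30, A = 6 000 mm², y = 15 mm, Ī = 450 000 mm⁴.
Web: 8 × 80, A = 640 mm², y = 70 mm, Ī = 341 333 mm⁴.
Centroid: ȳ = ΣA·y / ΣA = 20.3012 mm.
Transfer each piece to the horizontal centroidal axis using Ī + A·d² with d = y − 20.3012:
  flange: d = -5.3012 mm → contributes +618 617 mm⁴
  web: d = 49.6988 mm → contributes +1 922 114 mm⁴
Total I = 2 540 731 mm⁴.

Ix ≈ 2.541 × 10⁶ mm⁴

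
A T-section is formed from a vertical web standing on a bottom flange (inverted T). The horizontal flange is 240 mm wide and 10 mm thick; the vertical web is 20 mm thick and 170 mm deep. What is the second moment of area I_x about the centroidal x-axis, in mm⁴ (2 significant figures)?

I_x ≈ 2.0 × 10⁷ mm⁴

Decompose the section into non-overlapping parts with the origin at the bottom-left of its bounding rectangle.
Flange: 240 × 10, A = 2 400 mm², y = 5 mm, Ī = 20 000 mm⁴.
Web: 20 × 170, A = 3 400 mm², y = 95 mm, Ī = 8 188 333 mm⁴.
Centroid: ȳ = ΣA·y / ΣA = 57.76 mm.
Transfer each piece to the centroidal x-axis using Ī + A·d² with d = y − 57.76:
  flange: d = -52.76 mm → contributes +6 700 333 mm⁴
  web: d = 37.24 mm → contributes +12 903 862 mm⁴
Total I = 19 604 195 mm⁴.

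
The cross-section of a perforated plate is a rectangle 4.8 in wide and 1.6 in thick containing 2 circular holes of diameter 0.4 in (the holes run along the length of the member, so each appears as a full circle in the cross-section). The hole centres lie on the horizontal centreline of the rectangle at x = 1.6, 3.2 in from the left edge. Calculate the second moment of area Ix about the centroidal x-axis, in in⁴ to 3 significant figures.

Ix ≈ 1.64 in⁴

Break the section into simple shapes (no overlaps), measuring from the bottom-left corner of the bounding box.
Plate: 4.8 × 1.6, A = 7.68 in², y = 0.8 in, Ī = 1.6384 in⁴.
Hole 1 (subtracted): ⌀0.4, A = 0.12566 in², y = 0.8 in, Ī = 0.0012566 in⁴.
Hole 2 (subtracted): ⌀0.4, A = 0.12566 in², y = 0.8 in, Ī = 0.0012566 in⁴.
By symmetry the centroid is at mid-height, ȳ = 0.8 in.
All pieces are centred on the centroidal x-axis, so I = ΣĪ (holes subtracted) = 1.6359 in⁴.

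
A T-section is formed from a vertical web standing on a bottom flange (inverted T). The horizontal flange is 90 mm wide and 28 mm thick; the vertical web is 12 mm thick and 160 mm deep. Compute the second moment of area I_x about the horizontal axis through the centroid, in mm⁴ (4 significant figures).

Split into non-overlapping primitives; take the origin at the lower-left of the bounding box.
Flange: 90 × 28, A = 2 520 mm², y = 14 mm, Ī = 164 640 mm⁴.
Web: 12 × 160, A = 1 920 mm², y = 108 mm, Ī = 4 096 000 mm⁴.
Centroid: ȳ = ΣA·y / ΣA = 54.6486 mm.
Transfer each piece to the horizontal axis through the centroid using Ī + A·d² with d = y − 54.6486:
  flange: d = -40.6486 mm → contributes +4 328 468 mm⁴
  web: d = 53.3514 mm → contributes +9 561 024 mm⁴
Total I = 13 889 492 mm⁴.

I_x ≈ 1.389 × 10⁷ mm⁴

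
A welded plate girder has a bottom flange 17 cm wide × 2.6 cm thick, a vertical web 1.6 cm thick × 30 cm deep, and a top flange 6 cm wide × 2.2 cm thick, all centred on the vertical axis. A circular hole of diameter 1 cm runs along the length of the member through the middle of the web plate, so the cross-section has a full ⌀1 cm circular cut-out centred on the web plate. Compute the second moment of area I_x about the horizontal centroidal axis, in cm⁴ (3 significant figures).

I_x ≈ 1.63 × 10⁴ cm⁴

Break the section into simple shapes (no overlaps), measuring from the bottom-left corner of the bounding box.
Bottom plate: 17 × 2.6, A = 44.2 cm², y = 1.3 cm, Ī = 24.899 cm⁴.
Web plate: 1.6 × 30, A = 48 cm², y = 17.6 cm, Ī = 3 600 cm⁴.
Top plate: 6 × 2.2, A = 13.2 cm², y = 33.7 cm, Ī = 5.324 cm⁴.
Hole (subtracted): ⌀1, A = 0.7854 cm², y = 17.6 cm, Ī = 0.049087 cm⁴.
Centroid: ȳ = ΣA·y / ΣA = 12.745 cm.
Transfer each piece to the horizontal centroidal axis using Ī + A·d² with d = y − 12.745:
  bottom plate: d = -11.445 cm → contributes +5814.2 cm⁴
  web plate: d = 4.8553 cm → contributes +4731.6 cm⁴
  top plate: d = 20.955 cm → contributes +5801.8 cm⁴
  hole: d = 4.8553 cm → contributes −18.564 cm⁴
Total I = 16 329 cm⁴.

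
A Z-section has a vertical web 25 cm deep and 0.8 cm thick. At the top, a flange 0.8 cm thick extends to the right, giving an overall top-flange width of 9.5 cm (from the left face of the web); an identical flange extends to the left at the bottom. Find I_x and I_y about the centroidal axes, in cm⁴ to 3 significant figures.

Break the section into simple shapes (no overlaps), measuring from the bottom-left corner of the bounding box.
Web: 0.8 × 25, A = 20 cm², y = 12.5 cm, Ī = 1041.7 cm⁴.
Top flange (beyond web): 8.7 × 0.8, A = 6.96 cm², y = 24.6 cm, Ī = 0.3712 cm⁴.
Bottom flange (beyond web): 8.7 × 0.8, A = 6.96 cm², y = 0.4 cm, Ī = 0.3712 cm⁴.
Centroid: ȳ = ΣA·y / ΣA = 12.5 cm.
Transfer each piece to the centroidal x-axis using Ī + A·d² with d = y − 12.5:
  web: d = 0 cm → contributes +1041.7 cm⁴
  top flange (beyond web): d = 12.1 cm → contributes +1019.4 cm⁴
  bottom flange (beyond web): d = -12.1 cm → contributes +1019.4 cm⁴
Total I = 3080.4 cm⁴.
For the y-axis: x̄ = 9.1 cm.
Repeating about the centroidal y-axis gives I_y = 402.94 cm⁴.

I_x ≈ 3080 cm⁴, I_y ≈ 403 cm⁴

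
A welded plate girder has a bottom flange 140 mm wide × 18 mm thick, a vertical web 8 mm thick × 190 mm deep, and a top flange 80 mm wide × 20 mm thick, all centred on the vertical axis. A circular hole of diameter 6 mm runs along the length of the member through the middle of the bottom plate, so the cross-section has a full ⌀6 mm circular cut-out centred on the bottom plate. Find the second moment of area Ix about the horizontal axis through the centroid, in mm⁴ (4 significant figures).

Break the section into simple shapes (no overlaps), measuring from the bottom-left corner of the bounding box.
Bottom plate: 140 × 18, A = 2 520 mm², y = 9 mm, Ī = 68 040 mm⁴.
Web plate: 8 × 190, A = 1 520 mm², y = 113 mm, Ī = 4 572 667 mm⁴.
Top plate: 80 × 20, A = 1 600 mm², y = 218 mm, Ī = 53333.3 mm⁴.
Hole (subtracted): ⌀6, A = 28.2743 mm², y = 9 mm, Ī = 63.6173 mm⁴.
Centroid: ȳ = ΣA·y / ΣA = 96.7591 mm.
Transfer each piece to the horizontal axis through the centroid using Ī + A·d² with d = y − 96.7591:
  bottom plate: d = -87.7591 mm → contributes +19 476 223 mm⁴
  web plate: d = 16.2409 mm → contributes +4 973 592 mm⁴
  top plate: d = 121.241 mm → contributes +23 572 302 mm⁴
  hole: d = -87.7591 mm → contributes −217 823 mm⁴
Total I = 47 804 294 mm⁴.

Ix ≈ 4.780 × 10⁷ mm⁴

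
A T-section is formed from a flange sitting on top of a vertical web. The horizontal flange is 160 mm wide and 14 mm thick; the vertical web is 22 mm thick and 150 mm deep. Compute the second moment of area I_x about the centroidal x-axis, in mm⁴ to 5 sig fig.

I_x ≈ 1.5196 × 10⁷ mm⁴

Break the section into simple shapes (no overlaps), measuring from the bottom-left corner of the bounding box.
Flange: 160 × 14, A = 2 240 mm², y = 157 mm, Ī = 36586.67 mm⁴.
Web: 22 × 150, A = 3 300 mm², y = 75 mm, Ī = 6 187 500 mm⁴.
Centroid: ȳ = ΣA·y / ΣA = 108.1552 mm.
Transfer each piece to the centroidal x-axis using Ī + A·d² with d = y − 108.1552:
  flange: d = 48.84477 mm → contributes +5 380 804 mm⁴
  web: d = -33.15523 mm → contributes +9 815 090 mm⁴
Total I = 15 195 893 mm⁴.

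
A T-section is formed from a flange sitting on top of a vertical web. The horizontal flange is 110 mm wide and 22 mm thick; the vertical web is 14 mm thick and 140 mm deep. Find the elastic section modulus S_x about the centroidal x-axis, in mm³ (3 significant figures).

Decompose the section into non-overlapping parts with the origin at the bottom-left of its bounding rectangle.
Flange: 110 × 22, A = 2 420 mm², y = 151 mm, Ī = 97 607 mm⁴.
Web: 14 × 140, A = 1 960 mm², y = 70 mm, Ī = 3 201 333 mm⁴.
Centroid: ȳ = ΣA·y / ΣA = 114.75 mm.
Transfer each piece to the centroidal x-axis using Ī + A·d² with d = y − 114.75:
  flange: d = 36.247 mm → contributes +3 277 037 mm⁴
  web: d = -44.753 mm → contributes +7 126 957 mm⁴
Total I = 10 403 994 mm⁴.
Extreme fibre distance c = 114.75 mm; S = I/c = 90 664 mm³.

S_x ≈ 9.07 × 10⁴ mm³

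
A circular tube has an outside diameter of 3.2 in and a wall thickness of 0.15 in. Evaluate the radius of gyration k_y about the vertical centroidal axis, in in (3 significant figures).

k_y ≈ 1.08 in

Decompose the section into non-overlapping parts with the origin at the bottom-left of its bounding rectangle.
Outer circle: ⌀3.2, A = 8.0425 in², x = 1.6 in, Ī = 5.1472 in⁴.
Bore (subtracted): ⌀2.9, A = 6.6052 in², x = 1.6 in, Ī = 3.4719 in⁴.
By symmetry the centroid is at mid-width, x̄ = 1.6 in.
All pieces are centred on the vertical centroidal axis, so I = ΣĪ (holes subtracted) = 1.6753 in⁴.
Radius of gyration: k = √(I/A) = √(1.6753 / 1.4373) = 1.0796 in.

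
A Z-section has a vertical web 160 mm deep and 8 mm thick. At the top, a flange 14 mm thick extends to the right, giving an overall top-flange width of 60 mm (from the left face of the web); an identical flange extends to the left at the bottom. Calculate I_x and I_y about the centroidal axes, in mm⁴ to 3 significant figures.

Treat the section as a set of non-overlapping primitives; coordinates are from the bounding-box lower-left.
Web: 8 × 160, A = 1 280 mm², y = 80 mm, Ī = 2 730 667 mm⁴.
Top flange (beyond web): 52 × 14, A = 728 mm², y = 153 mm, Ī = 11 891 mm⁴.
Bottom flange (beyond web): 52 × 14, A = 728 mm², y = 7 mm, Ī = 11 891 mm⁴.
Centroid: ȳ = ΣA·y / ΣA = 80 mm.
Transfer each piece to the centroidal x-axis using Ī + A·d² with d = y − 80:
  web: d = 0 mm → contributes +2 730 667 mm⁴
  top flange (beyond web): d = 73 mm → contributes +3 891 403 mm⁴
  bottom flange (beyond web): d = -73 mm → contributes +3 891 403 mm⁴
Total I = 10 513 472 mm⁴.
For the y-axis: x̄ = 56 mm.
Repeating about the centroidal y-axis gives I_y = 1 645 312 mm⁴.

I_x ≈ 1.05 × 10⁷ mm⁴, I_y ≈ 1.65 × 10⁶ mm⁴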